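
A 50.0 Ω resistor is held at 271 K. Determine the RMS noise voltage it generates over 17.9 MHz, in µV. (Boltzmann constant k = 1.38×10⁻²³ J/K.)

3.66 µV

V_n = √(4kTRB)
4kTRB = 4 × 1.38×10⁻²³ × 271 × 5.00×10¹ × 1.79×10⁷ = 1.34×10⁻¹¹ V²
V_n = √(1.34×10⁻¹¹) = 3.66×10⁻⁶ V = 3.66 µV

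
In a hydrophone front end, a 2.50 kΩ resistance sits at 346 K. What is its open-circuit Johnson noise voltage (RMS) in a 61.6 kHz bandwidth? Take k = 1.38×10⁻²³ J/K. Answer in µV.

1.72 µV

V_n = √(4kTRB)
4kTRB = 4 × 1.38×10⁻²³ × 346 × 2.50×10³ × 6.16×10⁴ = 2.94×10⁻¹² V²
V_n = √(2.94×10⁻¹²) = 1.72×10⁻⁶ V = 1.72 µV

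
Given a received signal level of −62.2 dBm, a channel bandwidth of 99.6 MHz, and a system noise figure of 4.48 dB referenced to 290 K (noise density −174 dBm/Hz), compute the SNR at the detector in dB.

Noise floor: N = −174 + 10 log₁₀(B) + NF
10 log₁₀(9.96×10⁷) = 79.98 dB
N = −174 + 79.98 + 4.48 = −89.54 dBm
SNR = P_sig − N = −62.2 − (−89.54) = 27.34 dB → 27.3 dB

27.3 dB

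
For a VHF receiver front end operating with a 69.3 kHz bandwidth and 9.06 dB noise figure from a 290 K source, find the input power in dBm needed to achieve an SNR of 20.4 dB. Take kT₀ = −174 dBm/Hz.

−96.1 dBm

Sensitivity = −174 + 10 log₁₀(B) + NF + SNR_min
= −174 + 48.41 + 9.06 + 20.4
= −96.13 dBm → −96.1 dBm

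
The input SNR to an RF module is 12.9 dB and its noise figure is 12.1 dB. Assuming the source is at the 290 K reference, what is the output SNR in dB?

0.8 dB

By definition F = SNR_in/SNR_out, so in dB: SNR_out = SNR_in − NF
SNR_out = 12.9 − 12.1 = 0.8 dB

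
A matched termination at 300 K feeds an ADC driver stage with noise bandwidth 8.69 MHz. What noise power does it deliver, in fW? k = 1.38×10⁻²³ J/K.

P_n = kTB = 1.38×10⁻²³ × 300 × 8.69×10⁶ = 3.60×10⁻¹⁴ W = 36.0 fW

36.0 fW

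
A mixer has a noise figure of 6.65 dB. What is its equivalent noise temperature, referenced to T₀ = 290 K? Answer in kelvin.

1051 K

F = 10^(6.65/10) = 4.62381
T_e = (F − 1)·T₀ = (4.62381 − 1) × 290 = 1051 K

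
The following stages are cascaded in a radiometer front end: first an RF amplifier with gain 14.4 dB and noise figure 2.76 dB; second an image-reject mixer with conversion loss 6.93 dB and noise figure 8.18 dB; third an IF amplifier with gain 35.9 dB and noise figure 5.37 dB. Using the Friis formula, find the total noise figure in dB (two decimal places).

Convert to linear (a loss of L dB is a gain of −L dB): F_i = 10^(NF_i/10), G_i = 10^(G_i,dB/10)
  Stage 1: F_1 = 10^(2.76/10) = 1.888, G_1 = 10^(14.4/10) = 27.54
  Stage 2: F_2 = 10^(8.18/10) = 6.577, G_2 = 10^(−6.93/10) = 0.2028
  Stage 3: F_3 = 10^(5.37/10) = 3.443, G_3 = 10^(35.9/10) = 3890
Friis cascade:
  F = 1.888 + (6.577 − 1)/27.54 + (3.443 − 1)/5.585 = 2.528
NF = 10 log₁₀(2.528) = 4.03 dB

4.03 dB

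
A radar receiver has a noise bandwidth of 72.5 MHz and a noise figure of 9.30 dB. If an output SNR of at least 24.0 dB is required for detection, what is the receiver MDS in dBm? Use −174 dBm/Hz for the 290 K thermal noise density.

−62.1 dBm

Sensitivity = −174 + 10 log₁₀(B) + NF + SNR_min
= −174 + 78.6 + 9.30 + 24.0
= −62.10 dBm → −62.1 dBm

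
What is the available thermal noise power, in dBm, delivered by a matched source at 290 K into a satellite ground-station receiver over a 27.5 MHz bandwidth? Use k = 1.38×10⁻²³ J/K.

−99.6 dBm

P_n = kTB = 1.38×10⁻²³ × 290 × 2.75×10⁷ = 1.10×10⁻¹³ W
In dBm: 10 log₁₀(1.10×10⁻¹³ / 10⁻³) = −99.6 dBm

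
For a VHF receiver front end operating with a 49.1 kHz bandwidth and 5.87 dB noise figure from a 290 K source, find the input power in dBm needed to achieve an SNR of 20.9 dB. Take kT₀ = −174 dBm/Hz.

−100.3 dBm

Sensitivity = −174 + 10 log₁₀(B) + NF + SNR_min
= −174 + 46.91 + 5.87 + 20.9
= −100.32 dBm → −100.3 dBm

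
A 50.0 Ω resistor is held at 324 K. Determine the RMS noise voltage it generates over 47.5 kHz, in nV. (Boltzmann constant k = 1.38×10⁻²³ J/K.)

V_n = √(4kTRB)
4kTRB = 4 × 1.38×10⁻²³ × 324 × 5.00×10¹ × 4.75×10⁴ = 4.25×10⁻¹⁴ V²
V_n = √(4.25×10⁻¹⁴) = 2.06×10⁻⁷ V = 206 nV

206 nV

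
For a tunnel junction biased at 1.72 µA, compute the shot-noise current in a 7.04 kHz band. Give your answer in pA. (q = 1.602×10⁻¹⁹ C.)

62.3 pA

I_n = √(2qI·B)
2qI·B = 2 × 1.602×10⁻¹⁹ × 1.72×10⁻⁶ × 7.04×10³ = 3.88×10⁻²¹ A²
I_n = √(3.88×10⁻²¹) = 6.23×10⁻¹¹ A = 62.3 pA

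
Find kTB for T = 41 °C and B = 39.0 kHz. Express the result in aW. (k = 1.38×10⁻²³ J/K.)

169 aW

T = 41 °C + 273.15 = 314.15 K
P_n = kTB = 1.38×10⁻²³ × 314.15 × 3.90×10⁴ = 1.69×10⁻¹⁶ W = 169 aW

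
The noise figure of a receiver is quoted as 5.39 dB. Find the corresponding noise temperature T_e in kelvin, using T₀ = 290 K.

F = 10^(5.39/10) = 3.45939
T_e = (F − 1)·T₀ = (3.45939 − 1) × 290 = 713 K

713 K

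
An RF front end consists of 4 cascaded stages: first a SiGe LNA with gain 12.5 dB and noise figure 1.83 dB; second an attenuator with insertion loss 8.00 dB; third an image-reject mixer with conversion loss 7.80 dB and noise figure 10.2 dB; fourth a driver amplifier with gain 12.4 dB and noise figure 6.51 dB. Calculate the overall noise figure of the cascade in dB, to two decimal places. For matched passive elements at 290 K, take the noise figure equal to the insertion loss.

11.01 dB

Convert to linear (a loss of L dB is a gain of −L dB): F_i = 10^(NF_i/10), G_i = 10^(G_i,dB/10)
  Stage 1: F_1 = 10^(1.83/10) = 1.524, G_1 = 10^(12.5/10) = 17.78
  Stage 2: F_2 = 10^(8.00/10) = 6.310, G_2 = 10^(−8.00/10) = 0.1585
  Stage 3: F_3 = 10^(10.2/10) = 10.47, G_3 = 10^(−7.80/10) = 0.1660
  Stage 4: F_4 = 10^(6.51/10) = 4.477, G_4 = 10^(12.4/10) = 17.38
Friis cascade:
  F = 1.524 + (6.310 − 1)/17.78 + (10.47 − 1)/2.818 + (4.477 − 1)/0.4677 = 12.62
NF = 10 log₁₀(12.62) = 11.01 dB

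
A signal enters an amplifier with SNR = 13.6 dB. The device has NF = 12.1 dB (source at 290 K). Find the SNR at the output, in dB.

1.5 dB

By definition F = SNR_in/SNR_out, so in dB: SNR_out = SNR_in − NF
SNR_out = 13.6 − 12.1 = 1.5 dB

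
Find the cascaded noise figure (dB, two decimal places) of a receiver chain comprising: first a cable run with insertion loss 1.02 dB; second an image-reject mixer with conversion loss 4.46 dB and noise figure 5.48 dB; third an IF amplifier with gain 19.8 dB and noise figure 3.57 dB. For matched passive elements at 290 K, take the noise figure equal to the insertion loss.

9.53 dB

Convert to linear (a loss of L dB is a gain of −L dB): F_i = 10^(NF_i/10), G_i = 10^(G_i,dB/10)
  Stage 1: F_1 = 10^(1.02/10) = 1.265, G_1 = 10^(−1.02/10) = 0.7907
  Stage 2: F_2 = 10^(5.48/10) = 3.532, G_2 = 10^(−4.46/10) = 0.3581
  Stage 3: F_3 = 10^(3.57/10) = 2.275, G_3 = 10^(19.8/10) = 95.50
Friis cascade:
  F = 1.265 + (3.532 − 1)/0.7907 + (2.275 − 1)/0.2831 = 8.970
NF = 10 log₁₀(8.970) = 9.53 dB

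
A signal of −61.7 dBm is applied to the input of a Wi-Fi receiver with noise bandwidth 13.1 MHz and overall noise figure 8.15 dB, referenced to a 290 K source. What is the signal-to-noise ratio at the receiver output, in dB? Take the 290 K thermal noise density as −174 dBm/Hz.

33.0 dB

Noise floor: N = −174 + 10 log₁₀(B) + NF
10 log₁₀(1.31×10⁷) = 71.17 dB
N = −174 + 71.17 + 8.15 = −94.68 dBm
SNR = P_sig − N = −61.7 − (−94.68) = 32.98 dB → 33.0 dB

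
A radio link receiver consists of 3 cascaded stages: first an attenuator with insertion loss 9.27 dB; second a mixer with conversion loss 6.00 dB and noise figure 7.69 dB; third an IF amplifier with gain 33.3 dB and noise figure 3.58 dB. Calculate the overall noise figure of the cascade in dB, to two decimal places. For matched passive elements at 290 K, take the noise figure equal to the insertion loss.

19.67 dB

Convert to linear (a loss of L dB is a gain of −L dB): F_i = 10^(NF_i/10), G_i = 10^(G_i,dB/10)
  Stage 1: F_1 = 10^(9.27/10) = 8.453, G_1 = 10^(−9.27/10) = 0.1183
  Stage 2: F_2 = 10^(7.69/10) = 5.875, G_2 = 10^(−6.00/10) = 0.2512
  Stage 3: F_3 = 10^(3.58/10) = 2.280, G_3 = 10^(33.3/10) = 2138
Friis cascade:
  F = 8.453 + (5.875 − 1)/0.1183 + (2.280 − 1)/0.02972 = 92.74
NF = 10 log₁₀(92.74) = 19.67 dB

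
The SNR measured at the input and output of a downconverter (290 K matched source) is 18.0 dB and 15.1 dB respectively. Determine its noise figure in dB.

NF (dB) = SNR_in(dB) − SNR_out(dB) when the source is at T₀
NF = 18.0 − 15.1 = 2.9 dB

2.9 dB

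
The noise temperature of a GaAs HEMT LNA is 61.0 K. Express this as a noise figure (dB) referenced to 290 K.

0.829 dB

F = 1 + T_e/T₀ = 1 + 61.0/290 = 1.21034
NF = 10 log₁₀(1.21034) = 0.829 dB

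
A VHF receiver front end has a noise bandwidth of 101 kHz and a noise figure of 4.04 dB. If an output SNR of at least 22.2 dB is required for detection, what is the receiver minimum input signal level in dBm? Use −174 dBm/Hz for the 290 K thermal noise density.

Sensitivity = −174 + 10 log₁₀(B) + NF + SNR_min
= −174 + 50.04 + 4.04 + 22.2
= −97.72 dBm → −97.7 dBm

−97.7 dBm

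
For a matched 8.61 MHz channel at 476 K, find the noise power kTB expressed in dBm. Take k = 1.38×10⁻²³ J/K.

P_n = kTB = 1.38×10⁻²³ × 476 × 8.61×10⁶ = 5.66×10⁻¹⁴ W
In dBm: 10 log₁₀(5.66×10⁻¹⁴ / 10⁻³) = −102.5 dBm

−102.5 dBm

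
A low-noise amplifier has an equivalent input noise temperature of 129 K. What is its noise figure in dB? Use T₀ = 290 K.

F = 1 + T_e/T₀ = 1 + 129/290 = 1.44483
NF = 10 log₁₀(1.44483) = 1.60 dB

1.60 dB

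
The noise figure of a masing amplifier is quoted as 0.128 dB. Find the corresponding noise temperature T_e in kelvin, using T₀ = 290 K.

8.67 K

F = 10^(0.128/10) = 1.02991
T_e = (F − 1)·T₀ = (1.02991 − 1) × 290 = 8.67 K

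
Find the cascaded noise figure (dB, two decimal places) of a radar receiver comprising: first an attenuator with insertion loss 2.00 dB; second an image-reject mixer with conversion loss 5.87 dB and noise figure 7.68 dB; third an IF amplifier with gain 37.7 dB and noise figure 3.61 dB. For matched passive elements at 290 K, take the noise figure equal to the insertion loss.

Convert to linear (a loss of L dB is a gain of −L dB): F_i = 10^(NF_i/10), G_i = 10^(G_i,dB/10)
  Stage 1: F_1 = 10^(2.00/10) = 1.585, G_1 = 10^(−2.00/10) = 0.6310
  Stage 2: F_2 = 10^(7.68/10) = 5.861, G_2 = 10^(−5.87/10) = 0.2588
  Stage 3: F_3 = 10^(3.61/10) = 2.296, G_3 = 10^(37.7/10) = 5888
Friis cascade:
  F = 1.585 + (5.861 − 1)/0.6310 + (2.296 − 1)/0.1633 = 17.23
NF = 10 log₁₀(17.23) = 12.36 dB

12.36 dB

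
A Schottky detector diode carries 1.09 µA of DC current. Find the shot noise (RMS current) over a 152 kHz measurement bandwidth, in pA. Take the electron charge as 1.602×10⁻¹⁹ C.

I_n = √(2qI·B)
2qI·B = 2 × 1.602×10⁻¹⁹ × 1.09×10⁻⁶ × 1.52×10⁵ = 5.31×10⁻²⁰ A²
I_n = √(5.31×10⁻²⁰) = 2.30×10⁻¹⁰ A = 230 pA

230 pA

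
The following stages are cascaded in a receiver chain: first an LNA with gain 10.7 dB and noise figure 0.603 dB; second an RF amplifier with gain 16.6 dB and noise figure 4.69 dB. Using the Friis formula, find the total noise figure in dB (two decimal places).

1.19 dB

Convert to linear (a loss of L dB is a gain of −L dB): F_i = 10^(NF_i/10), G_i = 10^(G_i,dB/10)
  Stage 1: F_1 = 10^(0.603/10) = 1.149, G_1 = 10^(10.7/10) = 11.75
  Stage 2: F_2 = 10^(4.69/10) = 2.944, G_2 = 10^(16.6/10) = 45.71
Friis cascade:
  F = 1.149 + (2.944 − 1)/11.75 = 1.314
NF = 10 log₁₀(1.314) = 1.19 dB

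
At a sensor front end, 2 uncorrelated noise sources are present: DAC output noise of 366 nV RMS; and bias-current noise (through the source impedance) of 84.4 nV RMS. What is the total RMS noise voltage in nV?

376 nV

Uncorrelated sources add in power (mean-square): V_tot = √(ΣV_i²)
V_tot = √[(3.66×10⁻⁷)² + (8.44×10⁻⁸)²] = 3.76×10⁻⁷ V = 376 nV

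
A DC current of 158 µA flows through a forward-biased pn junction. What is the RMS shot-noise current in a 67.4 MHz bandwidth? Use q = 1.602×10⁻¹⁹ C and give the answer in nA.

58.4 nA

I_n = √(2qI·B)
2qI·B = 2 × 1.602×10⁻¹⁹ × 1.58×10⁻⁴ × 6.74×10⁷ = 3.41×10⁻¹⁵ A²
I_n = √(3.41×10⁻¹⁵) = 5.84×10⁻⁸ A = 58.4 nA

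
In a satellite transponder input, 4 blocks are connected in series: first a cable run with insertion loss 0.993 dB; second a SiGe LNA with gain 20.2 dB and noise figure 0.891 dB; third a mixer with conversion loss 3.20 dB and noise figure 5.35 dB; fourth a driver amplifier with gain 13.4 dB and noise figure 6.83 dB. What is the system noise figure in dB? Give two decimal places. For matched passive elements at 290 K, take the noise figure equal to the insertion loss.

Convert to linear (a loss of L dB is a gain of −L dB): F_i = 10^(NF_i/10), G_i = 10^(G_i,dB/10)
  Stage 1: F_1 = 10^(0.993/10) = 1.257, G_1 = 10^(−0.993/10) = 0.7956
  Stage 2: F_2 = 10^(0.891/10) = 1.228, G_2 = 10^(20.2/10) = 104.7
  Stage 3: F_3 = 10^(5.35/10) = 3.428, G_3 = 10^(−3.20/10) = 0.4786
  Stage 4: F_4 = 10^(6.83/10) = 4.819, G_4 = 10^(13.4/10) = 21.88
Friis cascade:
  F = 1.257 + (1.228 − 1)/0.7956 + (3.428 − 1)/83.31 + (4.819 − 1)/39.87 = 1.668
NF = 10 log₁₀(1.668) = 2.22 dB

2.22 dB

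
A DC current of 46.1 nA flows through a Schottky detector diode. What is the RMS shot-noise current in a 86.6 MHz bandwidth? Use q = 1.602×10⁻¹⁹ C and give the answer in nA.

1.13 nA

I_n = √(2qI·B)
2qI·B = 2 × 1.602×10⁻¹⁹ × 4.61×10⁻⁸ × 8.66×10⁷ = 1.28×10⁻¹⁸ A²
I_n = √(1.28×10⁻¹⁸) = 1.13×10⁻⁹ A = 1.13 nA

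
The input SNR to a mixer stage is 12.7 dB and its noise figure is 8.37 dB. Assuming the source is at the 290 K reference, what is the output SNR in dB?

By definition F = SNR_in/SNR_out, so in dB: SNR_out = SNR_in − NF
SNR_out = 12.7 − 8.37 = 4.33 dB

4.33 dB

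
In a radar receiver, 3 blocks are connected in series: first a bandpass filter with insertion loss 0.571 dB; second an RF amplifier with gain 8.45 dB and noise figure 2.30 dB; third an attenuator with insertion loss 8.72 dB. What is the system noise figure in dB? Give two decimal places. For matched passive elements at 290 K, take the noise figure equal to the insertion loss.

Convert to linear (a loss of L dB is a gain of −L dB): F_i = 10^(NF_i/10), G_i = 10^(G_i,dB/10)
  Stage 1: F_1 = 10^(0.571/10) = 1.141, G_1 = 10^(−0.571/10) = 0.8768
  Stage 2: F_2 = 10^(2.30/10) = 1.698, G_2 = 10^(8.45/10) = 6.998
  Stage 3: F_3 = 10^(8.72/10) = 7.447, G_3 = 10^(−8.72/10) = 0.1343
Friis cascade:
  F = 1.141 + (1.698 − 1)/0.8768 + (7.447 − 1)/6.136 = 2.988
NF = 10 log₁₀(2.988) = 4.75 dB

4.75 dB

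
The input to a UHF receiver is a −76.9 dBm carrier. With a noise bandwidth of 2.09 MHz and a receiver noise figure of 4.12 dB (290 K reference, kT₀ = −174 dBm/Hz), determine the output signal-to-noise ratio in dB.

Noise floor: N = −174 + 10 log₁₀(B) + NF
10 log₁₀(2.09×10⁶) = 63.2 dB
N = −174 + 63.2 + 4.12 = −106.68 dBm
SNR = P_sig − N = −76.9 − (−106.68) = 29.78 dB → 29.8 dB

29.8 dB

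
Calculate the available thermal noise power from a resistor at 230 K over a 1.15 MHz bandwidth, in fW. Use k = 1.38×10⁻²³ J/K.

3.65 fW

P_n = kTB = 1.38×10⁻²³ × 230 × 1.15×10⁶ = 3.65×10⁻¹⁵ W = 3.65 fW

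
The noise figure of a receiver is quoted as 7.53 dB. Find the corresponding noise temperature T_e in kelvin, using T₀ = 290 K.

F = 10^(7.53/10) = 5.66239
T_e = (F − 1)·T₀ = (5.66239 − 1) × 290 = 1352 K

1352 K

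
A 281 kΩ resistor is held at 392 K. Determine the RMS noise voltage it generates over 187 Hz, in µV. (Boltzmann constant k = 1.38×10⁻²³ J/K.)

V_n = √(4kTRB)
4kTRB = 4 × 1.38×10⁻²³ × 392 × 2.81×10⁵ × 1.87×10² = 1.14×10⁻¹² V²
V_n = √(1.14×10⁻¹²) = 1.07×10⁻⁶ V = 1.07 µV

1.07 µV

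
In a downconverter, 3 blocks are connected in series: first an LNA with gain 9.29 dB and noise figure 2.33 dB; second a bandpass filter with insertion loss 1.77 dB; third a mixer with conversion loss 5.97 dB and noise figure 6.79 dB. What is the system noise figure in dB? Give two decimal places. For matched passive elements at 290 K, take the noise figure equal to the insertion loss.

Convert to linear (a loss of L dB is a gain of −L dB): F_i = 10^(NF_i/10), G_i = 10^(G_i,dB/10)
  Stage 1: F_1 = 10^(2.33/10) = 1.710, G_1 = 10^(9.29/10) = 8.492
  Stage 2: F_2 = 10^(1.77/10) = 1.503, G_2 = 10^(−1.77/10) = 0.6653
  Stage 3: F_3 = 10^(6.79/10) = 4.775, G_3 = 10^(−5.97/10) = 0.2529
Friis cascade:
  F = 1.710 + (1.503 − 1)/8.492 + (4.775 − 1)/5.649 = 2.438
NF = 10 log₁₀(2.438) = 3.87 dB

3.87 dB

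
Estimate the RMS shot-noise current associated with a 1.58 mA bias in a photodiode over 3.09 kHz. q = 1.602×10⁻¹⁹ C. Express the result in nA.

1.25 nA

I_n = √(2qI·B)
2qI·B = 2 × 1.602×10⁻¹⁹ × 1.58×10⁻³ × 3.09×10³ = 1.56×10⁻¹⁸ A²
I_n = √(1.56×10⁻¹⁸) = 1.25×10⁻⁹ A = 1.25 nA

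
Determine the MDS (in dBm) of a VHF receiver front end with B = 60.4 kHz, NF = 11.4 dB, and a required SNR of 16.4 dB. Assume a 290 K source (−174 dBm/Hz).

−98.4 dBm

Sensitivity = −174 + 10 log₁₀(B) + NF + SNR_min
= −174 + 47.81 + 11.4 + 16.4
= −98.39 dBm → −98.4 dBm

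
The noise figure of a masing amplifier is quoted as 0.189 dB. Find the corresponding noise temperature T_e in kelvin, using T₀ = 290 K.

12.9 K

F = 10^(0.189/10) = 1.04448
T_e = (F − 1)·T₀ = (1.04448 − 1) × 290 = 12.9 K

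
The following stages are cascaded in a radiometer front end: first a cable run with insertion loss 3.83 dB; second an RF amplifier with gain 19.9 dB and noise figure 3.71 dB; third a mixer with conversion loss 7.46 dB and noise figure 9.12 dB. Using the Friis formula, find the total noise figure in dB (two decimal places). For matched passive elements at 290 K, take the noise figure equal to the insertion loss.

Convert to linear (a loss of L dB is a gain of −L dB): F_i = 10^(NF_i/10), G_i = 10^(G_i,dB/10)
  Stage 1: F_1 = 10^(3.83/10) = 2.415, G_1 = 10^(−3.83/10) = 0.4140
  Stage 2: F_2 = 10^(3.71/10) = 2.350, G_2 = 10^(19.9/10) = 97.72
  Stage 3: F_3 = 10^(9.12/10) = 8.166, G_3 = 10^(−7.46/10) = 0.1795
Friis cascade:
  F = 2.415 + (2.350 − 1)/0.4140 + (8.166 − 1)/40.46 = 5.853
NF = 10 log₁₀(5.853) = 7.67 dB

7.67 dB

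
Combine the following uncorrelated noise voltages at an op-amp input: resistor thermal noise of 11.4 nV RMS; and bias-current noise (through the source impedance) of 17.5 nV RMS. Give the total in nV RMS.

20.9 nV

Uncorrelated sources add in power (mean-square): V_tot = √(ΣV_i²)
V_tot = √[(1.14×10⁻⁸)² + (1.75×10⁻⁸)²] = 2.09×10⁻⁸ V = 20.9 nV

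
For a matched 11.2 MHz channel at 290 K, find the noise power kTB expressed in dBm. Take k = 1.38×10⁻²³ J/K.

P_n = kTB = 1.38×10⁻²³ × 290 × 1.12×10⁷ = 4.48×10⁻¹⁴ W
In dBm: 10 log₁₀(4.48×10⁻¹⁴ / 10⁻³) = −103.5 dBm

−103.5 dBm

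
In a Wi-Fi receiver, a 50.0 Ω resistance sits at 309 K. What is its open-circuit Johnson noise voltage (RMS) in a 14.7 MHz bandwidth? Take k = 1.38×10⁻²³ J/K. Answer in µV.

3.54 µV

V_n = √(4kTRB)
4kTRB = 4 × 1.38×10⁻²³ × 309 × 5.00×10¹ × 1.47×10⁷ = 1.25×10⁻¹¹ V²
V_n = √(1.25×10⁻¹¹) = 3.54×10⁻⁶ V = 3.54 µV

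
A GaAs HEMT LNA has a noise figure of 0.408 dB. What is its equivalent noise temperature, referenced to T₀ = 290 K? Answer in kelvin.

28.6 K

F = 10^(0.408/10) = 1.0985
T_e = (F − 1)·T₀ = (1.0985 − 1) × 290 = 28.6 K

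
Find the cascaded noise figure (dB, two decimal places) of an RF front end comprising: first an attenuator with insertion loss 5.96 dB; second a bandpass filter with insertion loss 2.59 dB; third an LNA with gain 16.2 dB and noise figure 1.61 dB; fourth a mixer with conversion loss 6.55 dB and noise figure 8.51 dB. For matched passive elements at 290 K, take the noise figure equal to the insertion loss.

10.58 dB

Convert to linear (a loss of L dB is a gain of −L dB): F_i = 10^(NF_i/10), G_i = 10^(G_i,dB/10)
  Stage 1: F_1 = 10^(5.96/10) = 3.945, G_1 = 10^(−5.96/10) = 0.2535
  Stage 2: F_2 = 10^(2.59/10) = 1.816, G_2 = 10^(−2.59/10) = 0.5508
  Stage 3: F_3 = 10^(1.61/10) = 1.449, G_3 = 10^(16.2/10) = 41.69
  Stage 4: F_4 = 10^(8.51/10) = 7.096, G_4 = 10^(−6.55/10) = 0.2213
Friis cascade:
  F = 3.945 + (1.816 − 1)/0.2535 + (1.449 − 1)/0.1396 + (7.096 − 1)/5.821 = 11.42
NF = 10 log₁₀(11.42) = 10.58 dB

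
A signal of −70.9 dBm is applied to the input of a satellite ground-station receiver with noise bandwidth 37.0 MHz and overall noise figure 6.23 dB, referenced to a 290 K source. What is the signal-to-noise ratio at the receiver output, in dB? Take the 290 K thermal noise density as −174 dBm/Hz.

21.2 dB

Noise floor: N = −174 + 10 log₁₀(B) + NF
10 log₁₀(3.70×10⁷) = 75.68 dB
N = −174 + 75.68 + 6.23 = −92.09 dBm
SNR = P_sig − N = −70.9 − (−92.09) = 21.19 dB → 21.2 dB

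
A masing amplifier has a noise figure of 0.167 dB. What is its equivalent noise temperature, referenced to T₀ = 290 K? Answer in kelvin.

11.4 K

F = 10^(0.167/10) = 1.0392
T_e = (F − 1)·T₀ = (1.0392 − 1) × 290 = 11.4 K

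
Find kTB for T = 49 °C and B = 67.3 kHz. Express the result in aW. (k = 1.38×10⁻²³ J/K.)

T = 49 °C + 273.15 = 322.15 K
P_n = kTB = 1.38×10⁻²³ × 322.15 × 6.73×10⁴ = 2.99×10⁻¹⁶ W = 299 aW

299 aW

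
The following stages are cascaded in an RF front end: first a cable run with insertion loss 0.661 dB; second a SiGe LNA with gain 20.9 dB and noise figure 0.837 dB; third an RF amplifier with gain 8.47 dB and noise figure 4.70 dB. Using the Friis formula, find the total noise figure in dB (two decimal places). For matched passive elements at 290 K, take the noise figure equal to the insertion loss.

Convert to linear (a loss of L dB is a gain of −L dB): F_i = 10^(NF_i/10), G_i = 10^(G_i,dB/10)
  Stage 1: F_1 = 10^(0.661/10) = 1.164, G_1 = 10^(−0.661/10) = 0.8588
  Stage 2: F_2 = 10^(0.837/10) = 1.213, G_2 = 10^(20.9/10) = 123.0
  Stage 3: F_3 = 10^(4.70/10) = 2.951, G_3 = 10^(8.47/10) = 7.031
Friis cascade:
  F = 1.164 + (1.213 − 1)/0.8588 + (2.951 − 1)/105.7 = 1.430
NF = 10 log₁₀(1.430) = 1.55 dB

1.55 dB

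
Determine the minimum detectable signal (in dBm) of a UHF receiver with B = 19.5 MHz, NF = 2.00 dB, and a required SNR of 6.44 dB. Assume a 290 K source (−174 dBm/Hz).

−92.7 dBm

Sensitivity = −174 + 10 log₁₀(B) + NF + SNR_min
= −174 + 72.9 + 2.00 + 6.44
= −92.66 dBm → −92.7 dBm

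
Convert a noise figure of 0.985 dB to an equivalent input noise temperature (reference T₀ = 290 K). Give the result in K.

73.8 K

F = 10^(0.985/10) = 1.25458
T_e = (F − 1)·T₀ = (1.25458 − 1) × 290 = 73.8 K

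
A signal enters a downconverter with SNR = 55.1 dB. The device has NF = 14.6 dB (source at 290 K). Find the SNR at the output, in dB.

40.5 dB

By definition F = SNR_in/SNR_out, so in dB: SNR_out = SNR_in − NF
SNR_out = 55.1 − 14.6 = 40.5 dB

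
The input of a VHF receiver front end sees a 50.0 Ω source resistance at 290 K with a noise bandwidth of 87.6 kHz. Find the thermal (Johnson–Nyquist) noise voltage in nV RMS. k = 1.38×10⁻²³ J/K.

265 nV

V_n = √(4kTRB)
4kTRB = 4 × 1.38×10⁻²³ × 290 × 5.00×10¹ × 8.76×10⁴ = 7.01×10⁻¹⁴ V²
V_n = √(7.01×10⁻¹⁴) = 2.65×10⁻⁷ V = 265 nV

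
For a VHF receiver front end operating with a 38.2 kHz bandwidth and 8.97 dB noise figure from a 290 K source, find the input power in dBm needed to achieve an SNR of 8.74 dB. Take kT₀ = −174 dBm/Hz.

Sensitivity = −174 + 10 log₁₀(B) + NF + SNR_min
= −174 + 45.82 + 8.97 + 8.74
= −110.47 dBm → −110.5 dBm

−110.5 dBm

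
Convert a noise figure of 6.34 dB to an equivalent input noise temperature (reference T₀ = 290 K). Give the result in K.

F = 10^(6.34/10) = 4.30527
T_e = (F − 1)·T₀ = (4.30527 − 1) × 290 = 959 K

959 K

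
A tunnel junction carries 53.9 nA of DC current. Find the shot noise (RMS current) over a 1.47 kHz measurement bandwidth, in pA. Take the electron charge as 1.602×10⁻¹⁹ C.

I_n = √(2qI·B)
2qI·B = 2 × 1.602×10⁻¹⁹ × 5.39×10⁻⁸ × 1.47×10³ = 2.54×10⁻²³ A²
I_n = √(2.54×10⁻²³) = 5.04×10⁻¹² A = 5.04 pA

5.04 pA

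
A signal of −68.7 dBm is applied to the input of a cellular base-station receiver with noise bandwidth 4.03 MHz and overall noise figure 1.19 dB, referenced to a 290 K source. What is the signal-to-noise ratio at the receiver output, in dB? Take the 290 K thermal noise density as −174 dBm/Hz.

38.1 dB

Noise floor: N = −174 + 10 log₁₀(B) + NF
10 log₁₀(4.03×10⁶) = 66.05 dB
N = −174 + 66.05 + 1.19 = −106.76 dBm
SNR = P_sig − N = −68.7 − (−106.76) = 38.06 dB → 38.1 dB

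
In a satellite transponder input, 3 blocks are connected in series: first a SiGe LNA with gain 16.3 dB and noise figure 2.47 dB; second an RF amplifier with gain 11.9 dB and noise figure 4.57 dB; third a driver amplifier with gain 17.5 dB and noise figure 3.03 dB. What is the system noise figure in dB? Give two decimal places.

2.58 dB

Convert to linear (a loss of L dB is a gain of −L dB): F_i = 10^(NF_i/10), G_i = 10^(G_i,dB/10)
  Stage 1: F_1 = 10^(2.47/10) = 1.766, G_1 = 10^(16.3/10) = 42.66
  Stage 2: F_2 = 10^(4.57/10) = 2.864, G_2 = 10^(11.9/10) = 15.49
  Stage 3: F_3 = 10^(3.03/10) = 2.009, G_3 = 10^(17.5/10) = 56.23
Friis cascade:
  F = 1.766 + (2.864 − 1)/42.66 + (2.009 − 1)/660.7 = 1.811
NF = 10 log₁₀(1.811) = 2.58 dB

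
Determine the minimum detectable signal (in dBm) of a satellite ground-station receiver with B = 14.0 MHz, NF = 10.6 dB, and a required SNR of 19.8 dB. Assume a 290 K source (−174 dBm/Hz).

Sensitivity = −174 + 10 log₁₀(B) + NF + SNR_min
= −174 + 71.46 + 10.6 + 19.8
= −72.14 dBm → −72.1 dBm

−72.1 dBm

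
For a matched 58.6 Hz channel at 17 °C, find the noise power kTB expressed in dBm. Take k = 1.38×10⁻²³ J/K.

−156.3 dBm

T = 17 °C + 273.15 = 290.15 K
P_n = kTB = 1.38×10⁻²³ × 290.15 × 5.86×10¹ = 2.35×10⁻¹⁹ W
In dBm: 10 log₁₀(2.35×10⁻¹⁹ / 10⁻³) = −156.3 dBm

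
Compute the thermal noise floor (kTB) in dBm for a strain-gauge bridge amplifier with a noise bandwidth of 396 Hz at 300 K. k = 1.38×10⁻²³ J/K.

−147.9 dBm

P_n = kTB = 1.38×10⁻²³ × 300 × 3.96×10² = 1.64×10⁻¹⁸ W
In dBm: 10 log₁₀(1.64×10⁻¹⁸ / 10⁻³) = −147.9 dBm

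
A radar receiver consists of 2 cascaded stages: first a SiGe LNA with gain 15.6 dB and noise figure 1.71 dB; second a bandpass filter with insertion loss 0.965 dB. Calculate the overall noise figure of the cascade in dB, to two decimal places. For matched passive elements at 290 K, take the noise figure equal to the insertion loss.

Convert to linear (a loss of L dB is a gain of −L dB): F_i = 10^(NF_i/10), G_i = 10^(G_i,dB/10)
  Stage 1: F_1 = 10^(1.71/10) = 1.483, G_1 = 10^(15.6/10) = 36.31
  Stage 2: F_2 = 10^(0.965/10) = 1.249, G_2 = 10^(−0.965/10) = 0.8008
Friis cascade:
  F = 1.483 + (1.249 − 1)/36.31 = 1.489
NF = 10 log₁₀(1.489) = 1.73 dB

1.73 dB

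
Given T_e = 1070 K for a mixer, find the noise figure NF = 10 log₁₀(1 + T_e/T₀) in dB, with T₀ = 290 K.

F = 1 + T_e/T₀ = 1 + 1070/290 = 4.68966
NF = 10 log₁₀(4.68966) = 6.71 dB

6.71 dB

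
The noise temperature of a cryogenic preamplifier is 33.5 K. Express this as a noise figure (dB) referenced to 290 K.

0.475 dB

F = 1 + T_e/T₀ = 1 + 33.5/290 = 1.11552
NF = 10 log₁₀(1.11552) = 0.475 dB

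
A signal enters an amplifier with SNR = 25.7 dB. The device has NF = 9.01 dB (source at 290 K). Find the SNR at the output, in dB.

16.69 dB

By definition F = SNR_in/SNR_out, so in dB: SNR_out = SNR_in − NF
SNR_out = 25.7 − 9.01 = 16.69 dB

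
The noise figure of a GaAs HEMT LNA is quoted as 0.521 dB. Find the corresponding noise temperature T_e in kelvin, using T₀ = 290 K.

37.0 K

F = 10^(0.521/10) = 1.12746
T_e = (F − 1)·T₀ = (1.12746 − 1) × 290 = 37.0 K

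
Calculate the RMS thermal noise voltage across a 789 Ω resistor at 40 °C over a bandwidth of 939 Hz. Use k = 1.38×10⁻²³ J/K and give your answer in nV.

T = 40 °C + 273.15 = 313.15 K
V_n = √(4kTRB)
4kTRB = 4 × 1.38×10⁻²³ × 313.15 × 7.89×10² × 9.39×10² = 1.28×10⁻¹⁴ V²
V_n = √(1.28×10⁻¹⁴) = 1.13×10⁻⁷ V = 113 nV

113 nV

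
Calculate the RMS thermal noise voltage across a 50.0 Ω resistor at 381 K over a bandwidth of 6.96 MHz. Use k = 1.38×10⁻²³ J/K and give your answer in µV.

V_n = √(4kTRB)
4kTRB = 4 × 1.38×10⁻²³ × 381 × 5.00×10¹ × 6.96×10⁶ = 7.32×10⁻¹² V²
V_n = √(7.32×10⁻¹²) = 2.71×10⁻⁶ V = 2.71 µV

2.71 µV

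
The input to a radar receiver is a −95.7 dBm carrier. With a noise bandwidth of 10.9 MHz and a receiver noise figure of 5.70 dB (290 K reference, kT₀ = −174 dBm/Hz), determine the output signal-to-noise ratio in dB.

Noise floor: N = −174 + 10 log₁₀(B) + NF
10 log₁₀(1.09×10⁷) = 70.37 dB
N = −174 + 70.37 + 5.70 = −97.93 dBm
SNR = P_sig − N = −95.7 − (−97.93) = 2.23 dB → 2.2 dB

2.2 dB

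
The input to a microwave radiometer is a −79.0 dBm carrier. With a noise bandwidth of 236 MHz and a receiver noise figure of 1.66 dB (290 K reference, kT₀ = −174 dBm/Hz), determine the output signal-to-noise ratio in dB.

Noise floor: N = −174 + 10 log₁₀(B) + NF
10 log₁₀(2.36×10⁸) = 83.73 dB
N = −174 + 83.73 + 1.66 = −88.61 dBm
SNR = P_sig − N = −79.0 − (−88.61) = 9.61 dB → 9.6 dB

9.6 dB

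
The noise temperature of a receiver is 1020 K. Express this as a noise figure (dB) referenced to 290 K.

6.55 dB

F = 1 + T_e/T₀ = 1 + 1020/290 = 4.51724
NF = 10 log₁₀(4.51724) = 6.55 dB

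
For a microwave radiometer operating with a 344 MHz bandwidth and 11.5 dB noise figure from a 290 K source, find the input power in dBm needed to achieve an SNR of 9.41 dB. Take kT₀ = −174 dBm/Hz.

Sensitivity = −174 + 10 log₁₀(B) + NF + SNR_min
= −174 + 85.37 + 11.5 + 9.41
= −67.72 dBm → −67.7 dBm

−67.7 dBm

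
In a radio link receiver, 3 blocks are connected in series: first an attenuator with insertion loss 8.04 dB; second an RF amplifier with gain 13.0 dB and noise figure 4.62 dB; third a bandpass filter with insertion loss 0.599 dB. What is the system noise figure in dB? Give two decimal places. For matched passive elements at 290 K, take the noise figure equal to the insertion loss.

12.67 dB

Convert to linear (a loss of L dB is a gain of −L dB): F_i = 10^(NF_i/10), G_i = 10^(G_i,dB/10)
  Stage 1: F_1 = 10^(8.04/10) = 6.368, G_1 = 10^(−8.04/10) = 0.1570
  Stage 2: F_2 = 10^(4.62/10) = 2.897, G_2 = 10^(13.0/10) = 19.95
  Stage 3: F_3 = 10^(0.599/10) = 1.148, G_3 = 10^(−0.599/10) = 0.8712
Friis cascade:
  F = 6.368 + (2.897 − 1)/0.1570 + (1.148 − 1)/3.133 = 18.50
NF = 10 log₁₀(18.50) = 12.67 dB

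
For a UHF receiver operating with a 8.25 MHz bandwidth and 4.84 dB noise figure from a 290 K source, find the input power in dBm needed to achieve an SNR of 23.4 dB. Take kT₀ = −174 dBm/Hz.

−76.6 dBm

Sensitivity = −174 + 10 log₁₀(B) + NF + SNR_min
= −174 + 69.16 + 4.84 + 23.4
= −76.60 dBm → −76.6 dBm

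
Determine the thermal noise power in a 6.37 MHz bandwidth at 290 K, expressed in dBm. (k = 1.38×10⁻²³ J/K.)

P_n = kTB = 1.38×10⁻²³ × 290 × 6.37×10⁶ = 2.55×10⁻¹⁴ W
In dBm: 10 log₁₀(2.55×10⁻¹⁴ / 10⁻³) = −105.9 dBm

−105.9 dBm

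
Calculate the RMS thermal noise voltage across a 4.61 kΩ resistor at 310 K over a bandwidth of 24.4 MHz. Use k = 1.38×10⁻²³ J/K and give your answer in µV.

V_n = √(4kTRB)
4kTRB = 4 × 1.38×10⁻²³ × 310 × 4.61×10³ × 2.44×10⁷ = 1.92×10⁻⁹ V²
V_n = √(1.92×10⁻⁹) = 4.39×10⁻⁵ V = 43.9 µV

43.9 µV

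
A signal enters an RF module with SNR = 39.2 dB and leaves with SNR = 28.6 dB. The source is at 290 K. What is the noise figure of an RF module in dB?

10.6 dB

NF (dB) = SNR_in(dB) − SNR_out(dB) when the source is at T₀
NF = 39.2 − 28.6 = 10.6 dB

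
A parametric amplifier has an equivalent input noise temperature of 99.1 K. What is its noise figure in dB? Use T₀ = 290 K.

F = 1 + T_e/T₀ = 1 + 99.1/290 = 1.34172
NF = 10 log₁₀(1.34172) = 1.28 dB

1.28 dB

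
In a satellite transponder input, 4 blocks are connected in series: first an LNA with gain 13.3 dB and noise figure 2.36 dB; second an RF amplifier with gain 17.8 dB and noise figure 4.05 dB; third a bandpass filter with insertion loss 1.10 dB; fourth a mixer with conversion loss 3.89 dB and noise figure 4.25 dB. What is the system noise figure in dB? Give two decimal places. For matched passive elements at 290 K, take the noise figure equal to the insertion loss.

Convert to linear (a loss of L dB is a gain of −L dB): F_i = 10^(NF_i/10), G_i = 10^(G_i,dB/10)
  Stage 1: F_1 = 10^(2.36/10) = 1.722, G_1 = 10^(13.3/10) = 21.38
  Stage 2: F_2 = 10^(4.05/10) = 2.541, G_2 = 10^(17.8/10) = 60.26
  Stage 3: F_3 = 10^(1.10/10) = 1.288, G_3 = 10^(−1.10/10) = 0.7762
  Stage 4: F_4 = 10^(4.25/10) = 2.661, G_4 = 10^(−3.89/10) = 0.4083
Friis cascade:
  F = 1.722 + (2.541 − 1)/21.38 + (1.288 − 1)/1288 + (2.661 − 1)/1000 = 1.796
NF = 10 log₁₀(1.796) = 2.54 dB

2.54 dB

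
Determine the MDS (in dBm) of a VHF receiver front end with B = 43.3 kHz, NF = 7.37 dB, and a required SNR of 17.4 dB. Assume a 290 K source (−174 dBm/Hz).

Sensitivity = −174 + 10 log₁₀(B) + NF + SNR_min
= −174 + 46.36 + 7.37 + 17.4
= −102.87 dBm → −102.9 dBm

−102.9 dBm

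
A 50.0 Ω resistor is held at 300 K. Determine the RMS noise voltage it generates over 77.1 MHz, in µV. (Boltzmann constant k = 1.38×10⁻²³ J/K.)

7.99 µV

V_n = √(4kTRB)
4kTRB = 4 × 1.38×10⁻²³ × 300 × 5.00×10¹ × 7.71×10⁷ = 6.38×10⁻¹¹ V²
V_n = √(6.38×10⁻¹¹) = 7.99×10⁻⁶ V = 7.99 µV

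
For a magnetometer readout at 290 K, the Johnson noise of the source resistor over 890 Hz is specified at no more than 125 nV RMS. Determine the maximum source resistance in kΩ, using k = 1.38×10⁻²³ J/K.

Johnson–Nyquist: V_n = √(4kTRB) ⇒ R = V_n² / (4kTB)
4kTB = 4 × 1.38×10⁻²³ × 290 × 8.90×10² = 1.42×10⁻¹⁷
R = (1.25×10⁻⁷)² / 1.42×10⁻¹⁷ = 1.10×10³ Ω = 1.10 kΩ

1.10 kΩ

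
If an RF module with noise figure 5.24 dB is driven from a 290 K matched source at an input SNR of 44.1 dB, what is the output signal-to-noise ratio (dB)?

38.86 dB

By definition F = SNR_in/SNR_out, so in dB: SNR_out = SNR_in − NF
SNR_out = 44.1 − 5.24 = 38.86 dB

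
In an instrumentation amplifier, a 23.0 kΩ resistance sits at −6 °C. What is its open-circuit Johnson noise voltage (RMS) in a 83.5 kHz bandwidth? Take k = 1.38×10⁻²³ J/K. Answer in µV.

T = −6 °C + 273.15 = 267.15 K
V_n = √(4kTRB)
4kTRB = 4 × 1.38×10⁻²³ × 267.15 × 2.30×10⁴ × 8.35×10⁴ = 2.83×10⁻¹¹ V²
V_n = √(2.83×10⁻¹¹) = 5.32×10⁻⁶ V = 5.32 µV

5.32 µV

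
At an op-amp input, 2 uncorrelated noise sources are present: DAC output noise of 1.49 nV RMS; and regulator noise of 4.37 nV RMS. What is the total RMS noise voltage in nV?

Uncorrelated sources add in power (mean-square): V_tot = √(ΣV_i²)
V_tot = √[(1.49×10⁻⁹)² + (4.37×10⁻⁹)²] = 4.62×10⁻⁹ V = 4.62 nV

4.62 nV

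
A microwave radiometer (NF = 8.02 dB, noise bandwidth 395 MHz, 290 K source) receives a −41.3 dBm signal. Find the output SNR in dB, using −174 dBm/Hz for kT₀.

Noise floor: N = −174 + 10 log₁₀(B) + NF
10 log₁₀(3.95×10⁸) = 85.97 dB
N = −174 + 85.97 + 8.02 = −80.01 dBm
SNR = P_sig − N = −41.3 − (−80.01) = 38.71 dB → 38.7 dB

38.7 dB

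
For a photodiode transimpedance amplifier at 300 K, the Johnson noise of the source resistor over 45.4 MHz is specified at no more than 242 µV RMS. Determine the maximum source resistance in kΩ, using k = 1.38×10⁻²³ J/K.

77.9 kΩ

Johnson–Nyquist: V_n = √(4kTRB) ⇒ R = V_n² / (4kTB)
4kTB = 4 × 1.38×10⁻²³ × 300 × 4.54×10⁷ = 7.52×10⁻¹³
R = (2.42×10⁻⁴)² / 7.52×10⁻¹³ = 7.79×10⁴ Ω = 77.9 kΩ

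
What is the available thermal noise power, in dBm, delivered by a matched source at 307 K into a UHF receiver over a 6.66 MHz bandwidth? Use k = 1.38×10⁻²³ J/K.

−105.5 dBm

P_n = kTB = 1.38×10⁻²³ × 307 × 6.66×10⁶ = 2.82×10⁻¹⁴ W
In dBm: 10 log₁₀(2.82×10⁻¹⁴ / 10⁻³) = −105.5 dBm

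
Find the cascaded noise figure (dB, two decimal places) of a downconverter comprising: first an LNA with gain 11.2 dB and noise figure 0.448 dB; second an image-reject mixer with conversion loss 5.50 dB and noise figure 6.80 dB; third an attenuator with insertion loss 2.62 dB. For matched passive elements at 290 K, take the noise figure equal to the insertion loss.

2.09 dB

Convert to linear (a loss of L dB is a gain of −L dB): F_i = 10^(NF_i/10), G_i = 10^(G_i,dB/10)
  Stage 1: F_1 = 10^(0.448/10) = 1.109, G_1 = 10^(11.2/10) = 13.18
  Stage 2: F_2 = 10^(6.80/10) = 4.786, G_2 = 10^(−5.50/10) = 0.2818
  Stage 3: F_3 = 10^(2.62/10) = 1.828, G_3 = 10^(−2.62/10) = 0.5470
Friis cascade:
  F = 1.109 + (4.786 − 1)/13.18 + (1.828 − 1)/3.715 = 1.619
NF = 10 log₁₀(1.619) = 2.09 dB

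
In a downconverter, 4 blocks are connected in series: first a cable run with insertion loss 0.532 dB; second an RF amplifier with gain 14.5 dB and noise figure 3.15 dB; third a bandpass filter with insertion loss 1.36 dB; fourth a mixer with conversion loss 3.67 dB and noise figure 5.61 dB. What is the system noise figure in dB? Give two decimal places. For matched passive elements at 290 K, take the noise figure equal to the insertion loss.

3.97 dB

Convert to linear (a loss of L dB is a gain of −L dB): F_i = 10^(NF_i/10), G_i = 10^(G_i,dB/10)
  Stage 1: F_1 = 10^(0.532/10) = 1.130, G_1 = 10^(−0.532/10) = 0.8847
  Stage 2: F_2 = 10^(3.15/10) = 2.065, G_2 = 10^(14.5/10) = 28.18
  Stage 3: F_3 = 10^(1.36/10) = 1.368, G_3 = 10^(−1.36/10) = 0.7311
  Stage 4: F_4 = 10^(5.61/10) = 3.639, G_4 = 10^(−3.67/10) = 0.4295
Friis cascade:
  F = 1.130 + (2.065 − 1)/0.8847 + (1.368 − 1)/24.93 + (3.639 − 1)/18.23 = 2.494
NF = 10 log₁₀(2.494) = 3.97 dB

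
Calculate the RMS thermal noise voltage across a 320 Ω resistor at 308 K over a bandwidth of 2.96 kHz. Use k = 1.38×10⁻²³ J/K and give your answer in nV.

127 nV

V_n = √(4kTRB)
4kTRB = 4 × 1.38×10⁻²³ × 308 × 3.20×10² × 2.96×10³ = 1.61×10⁻¹⁴ V²
V_n = √(1.61×10⁻¹⁴) = 1.27×10⁻⁷ V = 127 nV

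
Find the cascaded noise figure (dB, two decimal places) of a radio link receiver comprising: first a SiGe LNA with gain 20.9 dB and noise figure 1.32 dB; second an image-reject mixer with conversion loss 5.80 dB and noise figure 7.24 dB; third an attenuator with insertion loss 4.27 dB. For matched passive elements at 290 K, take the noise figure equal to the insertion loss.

Convert to linear (a loss of L dB is a gain of −L dB): F_i = 10^(NF_i/10), G_i = 10^(G_i,dB/10)
  Stage 1: F_1 = 10^(1.32/10) = 1.355, G_1 = 10^(20.9/10) = 123.0
  Stage 2: F_2 = 10^(7.24/10) = 5.297, G_2 = 10^(−5.80/10) = 0.2630
  Stage 3: F_3 = 10^(4.27/10) = 2.673, G_3 = 10^(−4.27/10) = 0.3741
Friis cascade:
  F = 1.355 + (5.297 − 1)/123.0 + (2.673 − 1)/32.36 = 1.442
NF = 10 log₁₀(1.442) = 1.59 dB

1.59 dB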